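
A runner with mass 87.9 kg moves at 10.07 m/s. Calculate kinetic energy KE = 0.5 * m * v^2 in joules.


v^2 = 10.07^2 = 101.4049
KE = 0.5 * 87.9 * 101.4049
= 4456.75 J

4456.75 J


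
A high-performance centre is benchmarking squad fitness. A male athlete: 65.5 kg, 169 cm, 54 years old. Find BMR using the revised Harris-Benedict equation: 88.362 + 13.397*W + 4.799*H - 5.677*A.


Intercept = 88.362
Weight contribution = 13.397 * 65.5 = 877.5035
Height contribution = 4.799 * 169 = 811.031
Age contribution = 5.677 * 54 = 306.558
BMR = 88.362 + 877.5035 + 811.031 - 306.558
= 1470.34 kcal/day

1470.34 kcal/day


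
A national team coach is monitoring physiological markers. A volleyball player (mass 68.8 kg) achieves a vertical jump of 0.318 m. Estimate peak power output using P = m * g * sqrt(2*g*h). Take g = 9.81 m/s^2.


2 * g * h = 2 * 9.81 * 0.318 = 6.23916
sqrt(6.23916) = 2.497831 m/s
P = 68.8 * 9.81 * 2.497831 = 1685.86 W

1685.86 W


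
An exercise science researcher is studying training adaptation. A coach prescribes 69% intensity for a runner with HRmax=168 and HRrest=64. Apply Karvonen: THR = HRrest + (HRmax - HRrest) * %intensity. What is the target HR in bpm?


Heart rate reserve = 168 - 64 = 104
Intensity fraction = 69 / 100 = 0.69
THR = 64 + 104 * 0.69 = 135.76 bpm

135.76 bpm


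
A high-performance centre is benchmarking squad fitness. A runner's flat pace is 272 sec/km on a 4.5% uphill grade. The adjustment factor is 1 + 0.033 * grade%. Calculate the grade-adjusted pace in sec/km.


Factor = 1 + 0.033 * 4.5 = 1.1485
Adjusted pace = 272 * 1.1485
= 312.39 sec/km

312.39 s/km


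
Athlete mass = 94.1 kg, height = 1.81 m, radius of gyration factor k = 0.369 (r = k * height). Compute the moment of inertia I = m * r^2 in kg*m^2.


r = k * height = 0.369 * 1.81 = 0.66789 m
r^2 = 0.66789^2 = 0.446077
I = 94.1 * 0.446077 = 41.976 kg*m^2

41.976 kg*m^2


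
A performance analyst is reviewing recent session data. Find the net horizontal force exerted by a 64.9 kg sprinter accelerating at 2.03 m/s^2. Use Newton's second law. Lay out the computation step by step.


Newton's second law: F = m * a
F = 64.9 * 2.03 = 131.75 N

131.75 N


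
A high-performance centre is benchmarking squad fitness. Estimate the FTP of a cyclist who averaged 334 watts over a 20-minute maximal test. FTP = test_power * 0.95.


FTP = 334 * 0.95 = 317.3 W

317.3 W


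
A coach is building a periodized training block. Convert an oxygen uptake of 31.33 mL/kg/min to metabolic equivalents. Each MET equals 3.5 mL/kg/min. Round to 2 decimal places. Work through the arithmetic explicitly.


One MET = 3.5 mL/kg/min
Number of METs = 31.33 / 3.5
= 8.95 METs

8.95 METs


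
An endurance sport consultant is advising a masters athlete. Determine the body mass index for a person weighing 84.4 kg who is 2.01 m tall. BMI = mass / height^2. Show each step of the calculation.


BMI = mass / height^2
= 84.4 / 2.01^2
= 84.4 / 4.0401
= 20.89 kg/m^2

20.89 kg/m^2


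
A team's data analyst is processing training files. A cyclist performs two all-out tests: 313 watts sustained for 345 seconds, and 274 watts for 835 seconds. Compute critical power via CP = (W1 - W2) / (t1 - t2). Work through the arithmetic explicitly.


W1 = P1 * t1 = 313 * 345 = 107985 J
W2 = P2 * t2 = 274 * 835 = 228790 J
CP = (107985 - 228790) / (345 - 835)
= 246.54 W

246.54 W


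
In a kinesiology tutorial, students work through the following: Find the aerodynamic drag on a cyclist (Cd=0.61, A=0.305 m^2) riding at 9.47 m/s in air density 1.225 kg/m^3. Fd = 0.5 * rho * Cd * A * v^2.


Fd = 0.5 * 1.225 * 0.61 * 0.305 * 9.47^2
= 0.5 * 1.225 * 0.61 * 0.305 * 89.6809
= 10.22 N

10.22 N


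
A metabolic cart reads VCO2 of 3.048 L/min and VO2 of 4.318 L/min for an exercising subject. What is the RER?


RER = VCO2 / VO2 = 3.048 / 4.318 = 0.7059

0.7059


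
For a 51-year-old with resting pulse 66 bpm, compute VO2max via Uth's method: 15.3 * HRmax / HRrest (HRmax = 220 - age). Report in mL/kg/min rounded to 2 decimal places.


Step 1: HRmax = 220 - 51 = 169 bpm
Step 2: Ratio = 169 / 66 = 2.5606
Step 3: VO2max = 15.3 * 2.5606 = 39.18 mL/kg/min

39.18 mL/kg/min


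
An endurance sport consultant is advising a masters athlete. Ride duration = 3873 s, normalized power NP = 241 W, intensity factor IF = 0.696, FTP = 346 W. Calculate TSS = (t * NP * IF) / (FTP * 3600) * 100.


Numerator = 3873 * 241 * 0.696 = 649641.528
Denominator = 346 * 3600 = 1245600
TSS = 649641.528 / 1245600 * 100
= 52.15

52.15 TSS


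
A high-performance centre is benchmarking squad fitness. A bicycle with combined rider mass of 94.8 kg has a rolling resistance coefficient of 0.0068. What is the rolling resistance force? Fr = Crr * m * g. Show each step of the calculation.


Fr = 0.0068 * 94.8 * 9.81
= 0.64464 * 9.81
= 6.324 N

6.324 N


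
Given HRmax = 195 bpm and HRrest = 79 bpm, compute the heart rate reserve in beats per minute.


Heart rate reserve = maximum HR minus resting HR
HRR = 195 - 79 = 116 bpm

116 bpm


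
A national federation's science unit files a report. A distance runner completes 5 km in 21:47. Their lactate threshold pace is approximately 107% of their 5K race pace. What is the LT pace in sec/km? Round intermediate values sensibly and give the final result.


Convert to seconds: 21 min 47 s = 1307 s
Pace per km = 1307 / 5 = 261.4 s/km
LT pace = 261.4 * 1.07 = 279.7 s/km

279.7 s/km


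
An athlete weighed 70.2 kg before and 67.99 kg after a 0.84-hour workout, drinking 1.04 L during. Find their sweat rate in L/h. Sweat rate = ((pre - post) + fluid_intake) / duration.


Body mass change = 2.21 kg
Total sweat loss = 2.21 + 1.04 = 3.25 L
Rate = 3.25 / 0.84 = 3.869 L/h

3.869 L/h


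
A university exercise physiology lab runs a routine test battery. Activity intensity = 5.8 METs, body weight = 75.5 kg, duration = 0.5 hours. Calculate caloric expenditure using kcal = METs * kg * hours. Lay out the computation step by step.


kcal = 5.8 * 75.5 * 0.5
= 437.9 * 0.5
= 218.95 kcal

218.95 kcal


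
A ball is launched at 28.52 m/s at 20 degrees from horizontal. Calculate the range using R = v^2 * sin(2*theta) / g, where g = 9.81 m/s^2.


sin(2 * 20) = sin(40) = 0.642788
v^2 = 28.52^2 = 813.3904
R = 813.3904 * 0.642788 / 9.81
= 53.296 m

53.296 m


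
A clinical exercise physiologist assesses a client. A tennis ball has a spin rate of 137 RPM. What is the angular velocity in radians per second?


Convert RPM to rad/s: multiply by 2*pi and divide by 60
omega = 137 * 2 * pi / 60
= 14.347 rad/s

14.347 rad/s


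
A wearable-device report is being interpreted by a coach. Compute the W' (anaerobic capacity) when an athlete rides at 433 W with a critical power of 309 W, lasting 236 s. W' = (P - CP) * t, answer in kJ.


Above-CP power = 124 W
Duration = 236 s
W' = 124 * 236 = 29264 J
Convert: 29264 / 1000 = 29.264 kJ

29.264 kJ


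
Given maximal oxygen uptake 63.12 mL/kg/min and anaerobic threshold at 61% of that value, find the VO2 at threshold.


Percentage as decimal = 0.61
VO2 at AT = 63.12 * 0.61 = 38.5 mL/kg/min

38.5 mL/kg/min


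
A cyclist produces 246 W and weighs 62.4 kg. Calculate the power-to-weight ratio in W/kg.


P/W = power / mass
= 246 / 62.4
= 3.942 W/kg

3.942 W/kg


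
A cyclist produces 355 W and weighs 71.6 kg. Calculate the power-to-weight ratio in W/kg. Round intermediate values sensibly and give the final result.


P/W = power / mass
= 355 / 71.6
= 4.958 W/kg

4.958 W/kg


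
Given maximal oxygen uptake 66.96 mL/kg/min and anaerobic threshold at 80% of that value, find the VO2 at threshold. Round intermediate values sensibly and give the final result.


Percentage as decimal = 0.8
VO2 at AT = 66.96 * 0.8 = 53.57 mL/kg/min

53.57 mL/kg/min


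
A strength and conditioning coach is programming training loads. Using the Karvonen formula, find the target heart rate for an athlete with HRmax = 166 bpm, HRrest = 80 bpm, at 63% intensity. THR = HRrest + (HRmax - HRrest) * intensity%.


HRR = 166 - 80 = 86
THR = 80 + 86 * 0.63
= 80 + 54.18
= 134.18 bpm

134.18 bpm


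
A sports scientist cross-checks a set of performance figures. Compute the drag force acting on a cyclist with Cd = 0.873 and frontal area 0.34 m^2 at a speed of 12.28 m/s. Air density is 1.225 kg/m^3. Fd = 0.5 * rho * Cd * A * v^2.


Step 1: v^2 = 150.7984
Step 2: Fd = 0.5 * 1.225 * 0.873 * 0.34 * 150.7984
= 27.415 N

27.415 N


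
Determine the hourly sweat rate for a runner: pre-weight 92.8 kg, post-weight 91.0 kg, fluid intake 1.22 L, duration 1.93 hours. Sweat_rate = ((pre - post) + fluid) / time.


Mass lost = 92.8 - 91.0 = 1.8 kg
Add fluid consumed: 1.8 + 1.22 = 3.02 L total sweat
Sweat rate = 3.02 / 1.93 = 1.565 L/h

1.565 L/h


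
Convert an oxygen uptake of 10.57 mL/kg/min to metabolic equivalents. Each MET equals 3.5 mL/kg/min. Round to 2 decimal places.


One MET = 3.5 mL/kg/min
Number of METs = 10.57 / 3.5
= 3.02 METs

3.02 METs


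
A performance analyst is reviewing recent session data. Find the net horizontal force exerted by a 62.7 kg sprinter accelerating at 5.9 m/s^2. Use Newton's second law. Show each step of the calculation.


Newton's second law: F = m * a
F = 62.7 * 5.9 = 369.93 N

369.93 N


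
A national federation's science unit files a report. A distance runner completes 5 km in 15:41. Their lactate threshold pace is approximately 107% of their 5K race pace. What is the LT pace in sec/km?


Convert to seconds: 15 min 41 s = 941 s
Pace per km = 941 / 5 = 188.2 s/km
LT pace = 188.2 * 1.07 = 201.37 s/km

201.37 s/km


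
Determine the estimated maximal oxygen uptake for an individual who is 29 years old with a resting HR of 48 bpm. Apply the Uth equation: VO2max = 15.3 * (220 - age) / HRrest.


HRmax = 220 - 29 = 191
VO2max = 15.3 * (191 / 48)
= 15.3 * 3.9792
= 60.88 mL/kg/min

60.88 mL/kg/min


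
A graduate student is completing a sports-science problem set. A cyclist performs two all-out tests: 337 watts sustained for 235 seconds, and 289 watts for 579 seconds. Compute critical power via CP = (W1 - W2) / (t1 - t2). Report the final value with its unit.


W1 = P1 * t1 = 337 * 235 = 79195 J
W2 = P2 * t2 = 289 * 579 = 167331 J
CP = (79195 - 167331) / (235 - 579)
= 256.21 W

256.21 W


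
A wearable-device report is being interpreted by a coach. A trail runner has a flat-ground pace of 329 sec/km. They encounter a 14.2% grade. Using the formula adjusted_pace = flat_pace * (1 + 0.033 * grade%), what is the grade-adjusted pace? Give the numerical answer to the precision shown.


Grade factor = 1 + 0.033 * 14.2 = 1.4686
Adjusted = 329 * 1.4686 = 483.17 sec/km

483.17 s/km


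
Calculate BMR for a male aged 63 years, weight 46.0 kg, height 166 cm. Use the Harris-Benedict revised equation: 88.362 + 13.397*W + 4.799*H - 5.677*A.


Substituting values:
W term = 13.397 * 46.0 = 616.262
H term = 4.799 * 166 = 796.634
A term = 5.677 * 63 = 357.651
BMR = 1143.61 kcal/day

1143.61 kcal/day


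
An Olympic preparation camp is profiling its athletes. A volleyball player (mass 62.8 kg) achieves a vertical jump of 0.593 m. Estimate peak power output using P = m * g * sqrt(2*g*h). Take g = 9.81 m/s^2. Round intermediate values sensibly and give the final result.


2 * g * h = 2 * 9.81 * 0.593 = 11.63466
sqrt(11.63466) = 3.410962 m/s
P = 62.8 * 9.81 * 3.410962 = 2101.38 W

2101.38 W


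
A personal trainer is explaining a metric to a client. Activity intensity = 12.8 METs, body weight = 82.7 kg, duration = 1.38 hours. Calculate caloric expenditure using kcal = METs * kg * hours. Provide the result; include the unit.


kcal = 12.8 * 82.7 * 1.38
= 1058.56 * 1.38
= 1460.81 kcal

1460.81 kcal


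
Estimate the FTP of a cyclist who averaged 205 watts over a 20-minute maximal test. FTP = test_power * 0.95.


FTP = 205 * 0.95 = 194.75 W

194.75 W


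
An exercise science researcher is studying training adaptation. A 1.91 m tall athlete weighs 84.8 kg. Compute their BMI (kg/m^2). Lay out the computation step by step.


height^2 = 3.6481 m^2
BMI = 84.8 / 3.6481 = 23.24 kg/m^2

23.24 kg/m^2


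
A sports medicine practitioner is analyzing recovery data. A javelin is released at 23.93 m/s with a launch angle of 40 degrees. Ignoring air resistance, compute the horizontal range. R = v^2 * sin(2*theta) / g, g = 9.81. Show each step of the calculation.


Launch speed squared = 572.6449
sin(2 * 40 deg) = 0.984808
Range = 572.6449 * 0.984808 / 9.81
= 57.487 m

57.487 m


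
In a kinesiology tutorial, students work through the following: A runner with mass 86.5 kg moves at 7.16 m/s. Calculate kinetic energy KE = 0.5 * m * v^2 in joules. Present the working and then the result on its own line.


v^2 = 7.16^2 = 51.2656
KE = 0.5 * 86.5 * 51.2656
= 2217.24 J

2217.24 J


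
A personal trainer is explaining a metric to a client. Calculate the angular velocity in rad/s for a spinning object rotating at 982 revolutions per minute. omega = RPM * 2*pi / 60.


omega = RPM * 2*pi / 60
= 982 * 6.28318531 / 60
= 102.835 rad/s

102.835 rad/s


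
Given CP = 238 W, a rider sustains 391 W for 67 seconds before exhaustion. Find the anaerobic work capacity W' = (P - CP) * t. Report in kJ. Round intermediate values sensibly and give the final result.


Excess power = 391 - 238 = 153 W
Work above CP = 153 * 67 = 10251 J
W' = 10.251 kJ

10.251 kJ


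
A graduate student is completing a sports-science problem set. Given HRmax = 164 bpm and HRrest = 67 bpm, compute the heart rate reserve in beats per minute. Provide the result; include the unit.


Heart rate reserve = maximum HR minus resting HR
HRR = 164 - 67 = 97 bpm

97 bpm


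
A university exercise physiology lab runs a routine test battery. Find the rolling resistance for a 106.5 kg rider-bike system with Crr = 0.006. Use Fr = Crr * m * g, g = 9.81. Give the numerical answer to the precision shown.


m * g = 106.5 * 9.81 = 1044.765 N
Fr = 0.006 * 1044.765 = 6.269 N

6.269 N


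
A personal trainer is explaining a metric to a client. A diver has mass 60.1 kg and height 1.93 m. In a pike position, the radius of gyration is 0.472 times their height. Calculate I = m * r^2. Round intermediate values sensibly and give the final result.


r = 0.472 * 1.93 = 0.91096 m
I = m * r^2 = 60.1 * 0.829848 = 49.874 kg*m^2

49.874 kg*m^2


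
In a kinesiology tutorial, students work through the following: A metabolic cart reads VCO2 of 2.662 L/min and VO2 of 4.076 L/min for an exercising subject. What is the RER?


RER = VCO2 / VO2 = 2.662 / 4.076 = 0.6531

0.6531


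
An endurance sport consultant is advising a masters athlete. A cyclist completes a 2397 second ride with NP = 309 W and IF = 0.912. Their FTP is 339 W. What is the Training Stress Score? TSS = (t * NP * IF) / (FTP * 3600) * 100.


t * NP * IF = 2397 * 309 * 0.912 = 675493.776
FTP * 3600 = 1220400
TSS = (675493.776 / 1220400) * 100 = 55.35

55.35 TSS


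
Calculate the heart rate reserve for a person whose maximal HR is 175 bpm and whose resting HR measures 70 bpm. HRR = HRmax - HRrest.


HRmax = 175 bpm
HRrest = 70 bpm
HRR = 175 - 70 = 105 bpm

105 bpm


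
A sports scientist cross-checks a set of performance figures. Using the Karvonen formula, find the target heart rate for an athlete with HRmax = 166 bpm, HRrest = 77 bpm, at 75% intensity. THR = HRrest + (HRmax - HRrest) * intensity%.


HRR = 166 - 77 = 89
THR = 77 + 89 * 0.75
= 77 + 66.75
= 143.75 bpm

143.75 bpm


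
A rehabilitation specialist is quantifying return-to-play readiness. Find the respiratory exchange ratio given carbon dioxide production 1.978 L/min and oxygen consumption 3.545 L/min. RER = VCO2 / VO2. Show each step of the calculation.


VCO2 = 1.978 L/min
VO2 = 3.545 L/min
RER = 1.978 / 3.545 = 0.558

0.558


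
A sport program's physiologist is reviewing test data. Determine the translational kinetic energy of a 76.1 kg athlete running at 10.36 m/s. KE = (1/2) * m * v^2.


KE = 0.5 * m * v^2
= 0.5 * 76.1 * 10.36^2
= 0.5 * 76.1 * 107.3296
= 4083.89 J

4083.89 J


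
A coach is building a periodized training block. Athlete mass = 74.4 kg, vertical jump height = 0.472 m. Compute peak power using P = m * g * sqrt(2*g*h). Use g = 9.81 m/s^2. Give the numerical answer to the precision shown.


sqrt(2 * 9.81 * 0.472) = sqrt(9.26064) = 3.04313 m/s
P = 74.4 * 9.81 * 3.04313
= 2221.07 W

2221.07 W


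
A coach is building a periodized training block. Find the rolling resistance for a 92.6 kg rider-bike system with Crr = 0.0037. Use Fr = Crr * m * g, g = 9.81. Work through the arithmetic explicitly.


m * g = 92.6 * 9.81 = 908.406 N
Fr = 0.0037 * 908.406 = 3.361 N

3.361 N


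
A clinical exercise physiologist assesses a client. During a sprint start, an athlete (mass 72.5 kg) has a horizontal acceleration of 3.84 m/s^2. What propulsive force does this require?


Propulsive force = mass * acceleration
= 72.5 kg * 3.84 m/s^2
= 278.4 N

278.4 N


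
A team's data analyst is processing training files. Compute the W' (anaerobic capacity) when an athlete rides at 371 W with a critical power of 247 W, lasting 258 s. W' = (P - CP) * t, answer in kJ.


Above-CP power = 124 W
Duration = 258 s
W' = 124 * 258 = 31992 J
Convert: 31992 / 1000 = 31.992 kJ

31.992 kJ


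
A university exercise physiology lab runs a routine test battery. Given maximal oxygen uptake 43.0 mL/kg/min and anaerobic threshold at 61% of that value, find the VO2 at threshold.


Percentage as decimal = 0.61
VO2 at AT = 43.0 * 0.61 = 26.23 mL/kg/min

26.23 mL/kg/min


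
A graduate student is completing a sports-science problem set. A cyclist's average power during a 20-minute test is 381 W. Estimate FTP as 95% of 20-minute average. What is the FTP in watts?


FTP = 20-min power * 0.95
= 381 * 0.95
= 361.95 W

361.95 W


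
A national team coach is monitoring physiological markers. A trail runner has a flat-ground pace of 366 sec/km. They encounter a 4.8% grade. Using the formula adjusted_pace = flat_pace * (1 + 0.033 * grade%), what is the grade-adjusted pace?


Grade factor = 1 + 0.033 * 4.8 = 1.1584
Adjusted = 366 * 1.1584 = 423.97 sec/km

423.97 s/km


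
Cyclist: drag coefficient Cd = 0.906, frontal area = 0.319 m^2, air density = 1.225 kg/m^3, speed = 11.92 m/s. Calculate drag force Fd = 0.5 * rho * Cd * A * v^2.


v^2 = 11.92^2 = 142.0864
Fd = 0.5 * 1.225 * 0.906 * 0.319 * 142.0864
= 25.152 N

25.152 N


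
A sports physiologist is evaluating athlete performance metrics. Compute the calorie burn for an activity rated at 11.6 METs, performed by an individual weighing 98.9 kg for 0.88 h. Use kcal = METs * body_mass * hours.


Product of METs and mass = 11.6 * 98.9 = 1147.24
Total kcal = 1147.24 * 0.88 = 1009.57 kcal

1009.57 kcal


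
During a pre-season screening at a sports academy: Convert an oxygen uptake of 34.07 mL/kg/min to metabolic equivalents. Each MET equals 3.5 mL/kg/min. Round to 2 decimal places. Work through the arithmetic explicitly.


One MET = 3.5 mL/kg/min
Number of METs = 34.07 / 3.5
= 9.73 METs

9.73 METs


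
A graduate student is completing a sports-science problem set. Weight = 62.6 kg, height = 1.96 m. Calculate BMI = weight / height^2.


height^2 = 1.96^2 = 3.8416
BMI = 62.6 / 3.8416 = 16.3 kg/m^2

16.3 kg/m^2


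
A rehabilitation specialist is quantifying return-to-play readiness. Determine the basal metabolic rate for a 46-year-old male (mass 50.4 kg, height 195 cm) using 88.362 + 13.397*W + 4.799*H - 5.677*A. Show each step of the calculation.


BMR = 88.362 + 13.397*50.4 + 4.799*195 - 5.677*46
= 1438.23 kcal/day

1438.23 kcal/day


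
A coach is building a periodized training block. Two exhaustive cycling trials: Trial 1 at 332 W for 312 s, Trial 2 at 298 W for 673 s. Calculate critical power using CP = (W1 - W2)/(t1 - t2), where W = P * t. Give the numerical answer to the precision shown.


W1 = 332 * 312 = 103584 J
W2 = 298 * 673 = 200554 J
CP = (103584 - 200554) / (312 - 673)
= -96970 / -361
= 268.61 W

268.61 W


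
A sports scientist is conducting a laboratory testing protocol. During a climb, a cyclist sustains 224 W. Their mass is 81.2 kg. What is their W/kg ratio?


Power-to-weight = 224 W / 81.2 kg
= 2.759 W/kg

2.759 W/kg


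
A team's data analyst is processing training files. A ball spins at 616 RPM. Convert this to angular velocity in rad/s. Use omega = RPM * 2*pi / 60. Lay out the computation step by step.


omega = 616 * 2 * pi / 60
= 616 * 6.28318531 / 60
= 3870.442 / 60
= 64.507 rad/s

64.507 rad/s


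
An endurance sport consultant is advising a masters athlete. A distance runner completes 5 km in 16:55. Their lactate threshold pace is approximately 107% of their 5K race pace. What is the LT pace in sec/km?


Convert to seconds: 16 min 55 s = 1015 s
Pace per km = 1015 / 5 = 203.0 s/km
LT pace = 203.0 * 1.07 = 217.21 s/km

217.21 s/km


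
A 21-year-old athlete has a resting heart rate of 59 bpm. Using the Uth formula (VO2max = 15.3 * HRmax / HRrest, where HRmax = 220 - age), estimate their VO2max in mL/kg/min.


HRmax = 220 - 21 = 199 bpm
Ratio = HRmax / HRrest = 199 / 59 = 3.3729
VO2max = 15.3 * 3.3729 = 51.61 mL/kg/min

51.61 mL/kg/min


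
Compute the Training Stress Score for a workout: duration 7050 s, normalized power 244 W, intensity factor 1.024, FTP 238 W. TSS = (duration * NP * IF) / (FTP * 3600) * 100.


Product = 7050 * 244 * 1.024 = 1761484.8
Base = 238 * 3600 = 856800
TSS = 1761484.8 / 856800 * 100 = 205.59

205.59 TSS


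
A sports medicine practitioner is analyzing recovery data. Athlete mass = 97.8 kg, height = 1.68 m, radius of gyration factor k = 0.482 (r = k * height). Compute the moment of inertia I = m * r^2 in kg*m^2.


r = k * height = 0.482 * 1.68 = 0.80976 m
r^2 = 0.80976^2 = 0.655711
I = 97.8 * 0.655711 = 64.129 kg*m^2

64.129 kg*m^2


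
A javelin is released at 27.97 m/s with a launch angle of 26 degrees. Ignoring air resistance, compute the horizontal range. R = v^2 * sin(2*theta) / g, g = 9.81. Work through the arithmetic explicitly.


Launch speed squared = 782.3209
sin(2 * 26 deg) = 0.788011
Range = 782.3209 * 0.788011 / 9.81
= 62.842 m

62.842 m


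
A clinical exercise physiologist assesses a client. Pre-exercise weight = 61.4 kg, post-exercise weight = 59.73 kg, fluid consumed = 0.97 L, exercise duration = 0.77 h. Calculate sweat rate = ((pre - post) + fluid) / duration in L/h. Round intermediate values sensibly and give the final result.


Weight loss = 61.4 - 59.73 = 1.67 kg (approx L)
Total sweat = 1.67 + 0.97 = 2.64 L
Sweat rate = 2.64 / 0.77 = 3.429 L/h

3.429 L/h


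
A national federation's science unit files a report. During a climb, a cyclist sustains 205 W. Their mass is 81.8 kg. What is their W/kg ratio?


Power-to-weight = 205 W / 81.8 kg
= 2.506 W/kg

2.506 W/kg


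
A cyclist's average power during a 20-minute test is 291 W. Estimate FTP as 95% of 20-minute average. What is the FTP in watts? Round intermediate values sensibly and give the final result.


FTP = 20-min power * 0.95
= 291 * 0.95
= 276.45 W

276.45 W


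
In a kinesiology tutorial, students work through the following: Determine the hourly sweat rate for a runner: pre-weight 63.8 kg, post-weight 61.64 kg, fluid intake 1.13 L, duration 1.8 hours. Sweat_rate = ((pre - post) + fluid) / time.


Mass lost = 63.8 - 61.64 = 2.16 kg
Add fluid consumed: 2.16 + 1.13 = 3.29 L total sweat
Sweat rate = 3.29 / 1.8 = 1.828 L/h

1.828 L/h


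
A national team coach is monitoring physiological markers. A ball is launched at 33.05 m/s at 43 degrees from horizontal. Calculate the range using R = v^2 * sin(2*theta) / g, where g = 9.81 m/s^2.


sin(2 * 43) = sin(86) = 0.997564
v^2 = 33.05^2 = 1092.3025
R = 1092.3025 * 0.997564 / 9.81
= 111.075 m

111.075 m


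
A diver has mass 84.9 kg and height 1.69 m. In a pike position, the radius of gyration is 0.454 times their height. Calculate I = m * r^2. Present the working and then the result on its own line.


r = 0.454 * 1.69 = 0.76726 m
I = m * r^2 = 84.9 * 0.588688 = 49.98 kg*m^2

49.98 kg*m^2


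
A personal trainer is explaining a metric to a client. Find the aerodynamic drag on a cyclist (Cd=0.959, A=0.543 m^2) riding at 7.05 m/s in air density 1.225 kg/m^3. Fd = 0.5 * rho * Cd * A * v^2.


Fd = 0.5 * 1.225 * 0.959 * 0.543 * 7.05^2
= 0.5 * 1.225 * 0.959 * 0.543 * 49.7025
= 15.853 N

15.853 N


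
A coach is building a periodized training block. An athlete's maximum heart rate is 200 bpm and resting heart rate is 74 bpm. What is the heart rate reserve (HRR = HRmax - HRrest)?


HRR = HRmax - HRrest
= 200 - 74
= 126 bpm

126 bpm


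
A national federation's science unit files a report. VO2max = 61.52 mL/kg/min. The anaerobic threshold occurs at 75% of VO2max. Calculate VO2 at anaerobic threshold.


AT fraction = 75 / 100 = 0.75
AT VO2 = 61.52 * 0.75
= 46.14 mL/kg/min

46.14 mL/kg/min


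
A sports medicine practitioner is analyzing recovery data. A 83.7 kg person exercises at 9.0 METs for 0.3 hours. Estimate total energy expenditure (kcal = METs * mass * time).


Energy = METs * mass(kg) * time(h)
= 9.0 * 83.7 * 0.3
= 225.99 kcal

225.99 kcal


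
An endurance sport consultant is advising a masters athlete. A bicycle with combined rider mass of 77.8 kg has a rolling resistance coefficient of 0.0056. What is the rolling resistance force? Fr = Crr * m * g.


Fr = 0.0056 * 77.8 * 9.81
= 0.43568 * 9.81
= 4.274 N

4.274 N


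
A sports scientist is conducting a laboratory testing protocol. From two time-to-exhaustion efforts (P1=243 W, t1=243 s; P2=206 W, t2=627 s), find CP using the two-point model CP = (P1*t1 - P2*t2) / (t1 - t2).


Work in trial 1 = 59049 J
Work in trial 2 = 129162 J
Delta work = -70113 J
Delta time = -384 s
CP = -70113 / -384 = 182.59 W

182.59 W


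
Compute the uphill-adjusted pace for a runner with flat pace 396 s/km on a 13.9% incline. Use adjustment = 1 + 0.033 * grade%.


Adjustment factor = 1 + 0.033 * 13.9 = 1.4587
Grade-adjusted pace = 396 * 1.4587 = 577.65 s/km

577.65 s/km


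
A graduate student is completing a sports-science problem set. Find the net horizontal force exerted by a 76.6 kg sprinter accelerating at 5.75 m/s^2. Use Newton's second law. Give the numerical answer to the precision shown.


Newton's second law: F = m * a
F = 76.6 * 5.75 = 440.45 N

440.45 N


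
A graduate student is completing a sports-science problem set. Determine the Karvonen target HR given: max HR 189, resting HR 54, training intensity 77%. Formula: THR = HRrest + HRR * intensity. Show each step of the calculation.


HRR = HRmax - HRrest = 189 - 54 = 135
THR = 54 + 135 * 0.77
= 157.95 bpm

157.95 bpm


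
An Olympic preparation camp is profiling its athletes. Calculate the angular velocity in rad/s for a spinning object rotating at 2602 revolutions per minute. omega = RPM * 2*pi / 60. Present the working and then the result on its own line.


omega = RPM * 2*pi / 60
= 2602 * 6.28318531 / 60
= 272.481 rad/s

272.481 rad/s


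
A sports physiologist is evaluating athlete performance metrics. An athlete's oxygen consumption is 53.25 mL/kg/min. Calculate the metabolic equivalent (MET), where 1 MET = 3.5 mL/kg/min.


MET = VO2 / 3.5
= 53.25 / 3.5
= 15.21 METs

15.21 METs


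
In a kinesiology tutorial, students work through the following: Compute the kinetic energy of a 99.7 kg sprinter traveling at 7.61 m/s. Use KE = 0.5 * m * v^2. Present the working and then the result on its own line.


Velocity squared = 57.9121
KE = 0.5 * 99.7 * 57.9121 = 2886.92 J

2886.92 J


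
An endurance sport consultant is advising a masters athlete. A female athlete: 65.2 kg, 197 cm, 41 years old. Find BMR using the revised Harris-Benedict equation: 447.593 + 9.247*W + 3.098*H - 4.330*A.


Intercept = 447.593
Weight contribution = 9.247 * 65.2 = 602.9044
Height contribution = 3.098 * 197 = 610.306
Age contribution = 4.33 * 41 = 177.53
BMR = 447.593 + 602.9044 + 610.306 - 177.53
= 1483.27 kcal/day

1483.27 kcal/day


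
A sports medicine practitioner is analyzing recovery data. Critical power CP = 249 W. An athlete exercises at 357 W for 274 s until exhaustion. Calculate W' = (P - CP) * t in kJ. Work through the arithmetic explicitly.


P - CP = 357 - 249 = 108 W
W' = 108 * 274 = 29592 J
= 29592 / 1000 = 29.592 kJ

29.592 kJ


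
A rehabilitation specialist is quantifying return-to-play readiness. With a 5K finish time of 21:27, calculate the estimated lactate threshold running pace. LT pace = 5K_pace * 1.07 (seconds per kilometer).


Race duration = 1287 s for 5 km
Average pace = 1287 / 5 = 257.4 s/km
LT pace = 257.4 * 1.07
= 275.42 s/km

275.42 s/km


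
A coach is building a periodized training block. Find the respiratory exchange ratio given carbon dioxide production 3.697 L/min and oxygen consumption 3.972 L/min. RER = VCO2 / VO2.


VCO2 = 3.697 L/min
VO2 = 3.972 L/min
RER = 3.697 / 3.972 = 0.9308

0.9308


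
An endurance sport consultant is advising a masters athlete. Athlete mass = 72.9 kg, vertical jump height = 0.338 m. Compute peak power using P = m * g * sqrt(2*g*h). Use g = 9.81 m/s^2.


sqrt(2 * 9.81 * 0.338) = sqrt(6.63156) = 2.575182 m/s
P = 72.9 * 9.81 * 2.575182
= 1841.64 W

1841.64 W


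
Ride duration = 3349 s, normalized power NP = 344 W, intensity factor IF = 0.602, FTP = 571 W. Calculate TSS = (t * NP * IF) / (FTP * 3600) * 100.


Numerator = 3349 * 344 * 0.602 = 693537.712
Denominator = 571 * 3600 = 2055600
TSS = 693537.712 / 2055600 * 100
= 33.74

33.74 TSS


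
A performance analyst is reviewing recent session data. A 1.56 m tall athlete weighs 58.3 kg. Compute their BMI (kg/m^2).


height^2 = 2.4336 m^2
BMI = 58.3 / 2.4336 = 23.96 kg/m^2

23.96 kg/m^2


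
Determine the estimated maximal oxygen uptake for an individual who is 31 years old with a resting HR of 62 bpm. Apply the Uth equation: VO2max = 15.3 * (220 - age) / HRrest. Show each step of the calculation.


HRmax = 220 - 31 = 189
VO2max = 15.3 * (189 / 62)
= 15.3 * 3.0484
= 46.64 mL/kg/min

46.64 mL/kg/min


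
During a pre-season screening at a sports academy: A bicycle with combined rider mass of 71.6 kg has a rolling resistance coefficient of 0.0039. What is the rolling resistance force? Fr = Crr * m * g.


Fr = 0.0039 * 71.6 * 9.81
= 0.27924 * 9.81
= 2.739 N

2.739 N


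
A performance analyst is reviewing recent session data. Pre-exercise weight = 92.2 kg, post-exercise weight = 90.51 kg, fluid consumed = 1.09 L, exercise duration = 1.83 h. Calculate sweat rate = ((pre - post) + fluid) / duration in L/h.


Weight loss = 92.2 - 90.51 = 1.69 kg (approx L)
Total sweat = 1.69 + 1.09 = 2.78 L
Sweat rate = 2.78 / 1.83 = 1.519 L/h

1.519 L/h


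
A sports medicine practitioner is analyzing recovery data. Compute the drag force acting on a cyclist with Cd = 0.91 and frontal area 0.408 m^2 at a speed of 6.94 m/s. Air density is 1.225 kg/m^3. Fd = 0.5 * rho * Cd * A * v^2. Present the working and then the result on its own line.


Step 1: v^2 = 48.1636
Step 2: Fd = 0.5 * 1.225 * 0.91 * 0.408 * 48.1636
= 10.953 N

10.953 N


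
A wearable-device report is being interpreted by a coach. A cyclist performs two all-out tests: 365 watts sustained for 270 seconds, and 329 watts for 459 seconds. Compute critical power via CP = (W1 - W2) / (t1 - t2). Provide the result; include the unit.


W1 = P1 * t1 = 365 * 270 = 98550 J
W2 = P2 * t2 = 329 * 459 = 151011 J
CP = (98550 - 151011) / (270 - 459)
= 277.57 W

277.57 W


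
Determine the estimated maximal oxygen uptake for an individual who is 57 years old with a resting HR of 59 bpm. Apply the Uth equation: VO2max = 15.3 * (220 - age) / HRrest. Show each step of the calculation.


HRmax = 220 - 57 = 163
VO2max = 15.3 * (163 / 59)
= 15.3 * 2.7627
= 42.27 mL/kg/min

42.27 mL/kg/min


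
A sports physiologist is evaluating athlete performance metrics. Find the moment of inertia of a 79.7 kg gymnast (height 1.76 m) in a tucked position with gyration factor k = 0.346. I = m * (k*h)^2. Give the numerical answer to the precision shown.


Radius of gyration = 0.346 * 1.76 = 0.60896 m
I = 79.7 * 0.60896^2
= 79.7 * 0.370832
= 29.555 kg*m^2

29.555 kg*m^2


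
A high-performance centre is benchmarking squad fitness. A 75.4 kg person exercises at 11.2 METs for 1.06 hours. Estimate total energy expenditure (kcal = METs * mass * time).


Energy = METs * mass(kg) * time(h)
= 11.2 * 75.4 * 1.06
= 895.15 kcal

895.15 kcal


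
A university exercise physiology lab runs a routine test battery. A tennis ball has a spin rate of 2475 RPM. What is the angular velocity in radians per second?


Convert RPM to rad/s: multiply by 2*pi and divide by 60
omega = 2475 * 2 * pi / 60
= 259.181 rad/s

259.181 rad/s


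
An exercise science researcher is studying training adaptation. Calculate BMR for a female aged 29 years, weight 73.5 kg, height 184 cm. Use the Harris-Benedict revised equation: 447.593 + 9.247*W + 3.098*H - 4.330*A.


Substituting values:
W term = 9.247 * 73.5 = 679.6545
H term = 3.098 * 184 = 570.032
A term = 4.330 * 29 = 125.57
BMR = 1571.71 kcal/day

1571.71 kcal/day


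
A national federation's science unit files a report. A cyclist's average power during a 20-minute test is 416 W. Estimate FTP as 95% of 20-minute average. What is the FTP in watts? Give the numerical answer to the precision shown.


FTP = 20-min power * 0.95
= 416 * 0.95
= 395.2 W

395.2 W


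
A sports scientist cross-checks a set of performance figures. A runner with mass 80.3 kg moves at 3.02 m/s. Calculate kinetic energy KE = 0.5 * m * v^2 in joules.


v^2 = 3.02^2 = 9.1204
KE = 0.5 * 80.3 * 9.1204
= 366.18 J

366.18 J


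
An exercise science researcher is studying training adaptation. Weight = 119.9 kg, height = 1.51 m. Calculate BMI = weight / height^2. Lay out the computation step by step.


height^2 = 1.51^2 = 2.2801
BMI = 119.9 / 2.2801 = 52.59 kg/m^2

52.59 kg/m^2


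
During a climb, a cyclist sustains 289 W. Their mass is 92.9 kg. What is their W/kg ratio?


Power-to-weight = 289 W / 92.9 kg
= 3.111 W/kg

3.111 W/kg


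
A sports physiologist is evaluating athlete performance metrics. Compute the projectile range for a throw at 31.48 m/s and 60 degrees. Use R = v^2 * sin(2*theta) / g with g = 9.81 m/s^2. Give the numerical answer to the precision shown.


Two times the angle = 120 degrees
sin(120) = 0.866025
R = 990.9904 * 0.866025 / 9.81 = 87.484 m

87.484 m


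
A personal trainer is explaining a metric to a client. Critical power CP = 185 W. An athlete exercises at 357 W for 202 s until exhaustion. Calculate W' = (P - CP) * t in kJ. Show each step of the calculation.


P - CP = 357 - 185 = 172 W
W' = 172 * 202 = 34744 J
= 34744 / 1000 = 34.744 kJ

34.744 kJ


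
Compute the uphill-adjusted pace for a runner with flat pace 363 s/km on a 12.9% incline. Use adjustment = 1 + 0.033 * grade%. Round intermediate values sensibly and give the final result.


Adjustment factor = 1 + 0.033 * 12.9 = 1.4257
Grade-adjusted pace = 363 * 1.4257 = 517.53 s/km

517.53 s/km


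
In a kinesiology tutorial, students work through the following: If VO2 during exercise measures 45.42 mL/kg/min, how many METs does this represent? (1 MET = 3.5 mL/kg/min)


METs = VO2 / 3.5 = 45.42 / 3.5 = 12.98

12.98 METs


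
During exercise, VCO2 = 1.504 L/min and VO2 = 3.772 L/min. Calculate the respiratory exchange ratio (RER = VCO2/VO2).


RER = VCO2 / VO2
= 1.504 / 3.772
= 0.3987

0.3987


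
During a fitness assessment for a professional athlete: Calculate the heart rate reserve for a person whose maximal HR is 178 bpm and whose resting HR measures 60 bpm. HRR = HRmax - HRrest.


HRmax = 178 bpm
HRrest = 60 bpm
HRR = 178 - 60 = 118 bpm

118 bpm


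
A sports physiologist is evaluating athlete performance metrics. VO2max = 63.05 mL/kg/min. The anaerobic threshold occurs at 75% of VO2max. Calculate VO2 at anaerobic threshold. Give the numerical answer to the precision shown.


AT fraction = 75 / 100 = 0.75
AT VO2 = 63.05 * 0.75
= 47.29 mL/kg/min

47.29 mL/kg/min


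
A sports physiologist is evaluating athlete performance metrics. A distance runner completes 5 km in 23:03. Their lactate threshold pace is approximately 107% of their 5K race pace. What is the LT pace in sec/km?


Convert to seconds: 23 min 3 s = 1383 s
Pace per km = 1383 / 5 = 276.6 s/km
LT pace = 276.6 * 1.07 = 295.96 s/km

295.96 s/km


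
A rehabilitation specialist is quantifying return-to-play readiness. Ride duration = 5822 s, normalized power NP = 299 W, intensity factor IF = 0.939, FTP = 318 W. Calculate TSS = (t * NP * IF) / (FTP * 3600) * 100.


Numerator = 5822 * 299 * 0.939 = 1634590.542
Denominator = 318 * 3600 = 1144800
TSS = 1634590.542 / 1144800 * 100
= 142.78

142.78 TSS


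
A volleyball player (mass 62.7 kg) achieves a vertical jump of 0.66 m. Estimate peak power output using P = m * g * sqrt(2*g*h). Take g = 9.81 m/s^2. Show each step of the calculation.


2 * g * h = 2 * 9.81 * 0.66 = 12.9492
sqrt(12.9492) = 3.5985 m/s
P = 62.7 * 9.81 * 3.5985 = 2213.39 W

2213.39 W


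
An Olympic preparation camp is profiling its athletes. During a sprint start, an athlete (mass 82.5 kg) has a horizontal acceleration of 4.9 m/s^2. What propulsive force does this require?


Propulsive force = mass * acceleration
= 82.5 kg * 4.9 m/s^2
= 404.25 N

404.25 N


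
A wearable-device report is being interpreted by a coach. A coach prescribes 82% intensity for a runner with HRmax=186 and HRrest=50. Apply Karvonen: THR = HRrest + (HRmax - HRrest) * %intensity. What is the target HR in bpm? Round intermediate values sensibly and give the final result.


Heart rate reserve = 186 - 50 = 136
Intensity fraction = 82 / 100 = 0.82
THR = 50 + 136 * 0.82 = 161.52 bpm

161.52 bpm


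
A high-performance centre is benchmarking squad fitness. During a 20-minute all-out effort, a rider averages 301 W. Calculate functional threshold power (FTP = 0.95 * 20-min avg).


FTP = 0.95 * 301
= 285.95 W

285.95 W


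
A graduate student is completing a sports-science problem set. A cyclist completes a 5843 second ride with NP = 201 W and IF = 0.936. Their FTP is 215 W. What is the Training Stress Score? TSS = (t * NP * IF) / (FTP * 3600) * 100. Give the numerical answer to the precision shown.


t * NP * IF = 5843 * 201 * 0.936 = 1099278.648
FTP * 3600 = 774000
TSS = (1099278.648 / 774000) * 100 = 142.03

142.03 TSS


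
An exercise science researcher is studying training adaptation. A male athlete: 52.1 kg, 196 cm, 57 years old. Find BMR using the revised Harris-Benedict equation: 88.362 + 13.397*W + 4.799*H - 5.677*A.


Intercept = 88.362
Weight contribution = 13.397 * 52.1 = 697.9837
Height contribution = 4.799 * 196 = 940.604
Age contribution = 5.677 * 57 = 323.589
BMR = 88.362 + 697.9837 + 940.604 - 323.589
= 1403.36 kcal/day

1403.36 kcal/day


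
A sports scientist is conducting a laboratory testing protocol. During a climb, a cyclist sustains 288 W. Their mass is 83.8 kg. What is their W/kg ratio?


Power-to-weight = 288 W / 83.8 kg
= 3.437 W/kg

3.437 W/kg


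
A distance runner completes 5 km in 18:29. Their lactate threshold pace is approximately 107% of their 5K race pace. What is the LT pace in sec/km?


Convert to seconds: 18 min 29 s = 1109 s
Pace per km = 1109 / 5 = 221.8 s/km
LT pace = 221.8 * 1.07 = 237.33 s/km

237.33 s/km


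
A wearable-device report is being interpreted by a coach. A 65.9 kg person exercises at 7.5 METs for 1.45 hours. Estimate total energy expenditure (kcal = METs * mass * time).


Energy = METs * mass(kg) * time(h)
= 7.5 * 65.9 * 1.45
= 716.66 kcal

716.66 kcal


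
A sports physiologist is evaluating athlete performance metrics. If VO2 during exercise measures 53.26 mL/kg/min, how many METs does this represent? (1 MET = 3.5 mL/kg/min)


METs = VO2 / 3.5 = 53.26 / 3.5 = 15.22

15.22 METs
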